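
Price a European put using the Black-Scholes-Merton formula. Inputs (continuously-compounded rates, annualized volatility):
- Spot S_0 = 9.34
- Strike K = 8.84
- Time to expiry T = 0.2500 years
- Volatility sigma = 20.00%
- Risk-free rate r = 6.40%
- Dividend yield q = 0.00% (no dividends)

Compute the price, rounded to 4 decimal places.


Answer: Price = 0.1265

Derivation:
d1 = (ln(S/K) + (r - q + 0.5*sigma^2) * T) / (sigma * sqrt(T)) = 0.76019376
d2 = d1 - sigma * sqrt(T) = 0.66019376
exp(-rT) = 0.98412732; exp(-qT) = 1.00000000
P = K * exp(-rT) * N(-d2) - S_0 * exp(-qT) * N(-d1)
N(-d1) = 0.22356939; N(-d2) = 0.25456475
P = 8.8400 * 0.98412732 * 0.25456475 - 9.3400 * 1.00000000 * 0.22356939 = 0.1265


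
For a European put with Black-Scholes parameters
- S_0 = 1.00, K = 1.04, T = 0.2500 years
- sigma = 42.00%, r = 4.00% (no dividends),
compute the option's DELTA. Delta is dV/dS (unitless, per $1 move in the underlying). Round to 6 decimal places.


d1 = -0.0341462531; d2 = -0.2441462531
phi(d1) = 0.3987097715; exp(-qT) = 1.0000000000; exp(-rT) = 0.9900498337
N(-d1) = 0.5136197373
Delta = -exp(-qT) * N(-d1) = -1.0000000000 * 0.5136197373 = -0.513620

Answer: Delta = -0.513620


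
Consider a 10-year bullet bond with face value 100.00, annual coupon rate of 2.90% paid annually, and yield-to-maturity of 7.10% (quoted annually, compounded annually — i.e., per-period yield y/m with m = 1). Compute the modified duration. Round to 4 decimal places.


Answer: Modified duration = 7.9806

Derivation:
Coupon per period c = face * coupon_rate / m = 2.900000
Periods per year m = 1; per-period yield y/m = 0.071000
Number of cashflows N = 10
Cashflows (t years, CF_t, discount factor 1/(1+y/m)^(m*t), PV):
  t = 1.0000: CF_t = 2.900000, DF = 0.933707, PV = 2.707750
  t = 2.0000: CF_t = 2.900000, DF = 0.871808, PV = 2.528244
  t = 3.0000: CF_t = 2.900000, DF = 0.814013, PV = 2.360639
  t = 4.0000: CF_t = 2.900000, DF = 0.760050, PV = 2.204145
  t = 5.0000: CF_t = 2.900000, DF = 0.709664, PV = 2.058025
  t = 6.0000: CF_t = 2.900000, DF = 0.662618, PV = 1.921592
  t = 7.0000: CF_t = 2.900000, DF = 0.618691, PV = 1.794204
  t = 8.0000: CF_t = 2.900000, DF = 0.577676, PV = 1.675260
  t = 9.0000: CF_t = 2.900000, DF = 0.539380, PV = 1.564202
  t = 10.0000: CF_t = 102.900000, DF = 0.503623, PV = 51.822775
Price P = sum_t PV_t = 70.636835
First compute Macaulay numerator sum_t t * PV_t:
  t * PV_t at t = 1.0000: 2.707750
  t * PV_t at t = 2.0000: 5.056489
  t * PV_t at t = 3.0000: 7.081917
  t * PV_t at t = 4.0000: 8.816579
  t * PV_t at t = 5.0000: 10.290125
  t * PV_t at t = 6.0000: 11.529552
  t * PV_t at t = 7.0000: 12.559425
  t * PV_t at t = 8.0000: 13.402080
  t * PV_t at t = 9.0000: 14.077816
  t * PV_t at t = 10.0000: 518.227752
Macaulay duration D = 603.749484 / 70.636835 = 8.547233
Modified duration = D / (1 + y/m) = 8.547233 / (1 + 0.071000) = 7.980610


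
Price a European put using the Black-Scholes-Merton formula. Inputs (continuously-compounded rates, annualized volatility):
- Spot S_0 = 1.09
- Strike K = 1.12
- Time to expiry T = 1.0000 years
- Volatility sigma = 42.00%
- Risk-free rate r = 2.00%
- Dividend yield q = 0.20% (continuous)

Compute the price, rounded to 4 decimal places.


Answer: Price = 0.1868

Derivation:
d1 = (ln(S/K) + (r - q + 0.5*sigma^2) * T) / (sigma * sqrt(T)) = 0.18821193
d2 = d1 - sigma * sqrt(T) = -0.23178807
exp(-rT) = 0.98019867; exp(-qT) = 0.99800200
P = K * exp(-rT) * N(-d2) - S_0 * exp(-qT) * N(-d1)
N(-d1) = 0.42535526; N(-d2) = 0.59164869
P = 1.1200 * 0.98019867 * 0.59164869 - 1.0900 * 0.99800200 * 0.42535526 = 0.1868


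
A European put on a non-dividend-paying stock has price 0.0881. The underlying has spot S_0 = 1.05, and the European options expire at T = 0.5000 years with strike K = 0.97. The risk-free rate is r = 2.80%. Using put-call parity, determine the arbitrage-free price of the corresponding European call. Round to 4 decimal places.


Answer: Call price = 0.1816

Derivation:
Put-call parity: C - P = S_0 * exp(-qT) - K * exp(-rT).
S_0 * exp(-qT) = 1.0500 * 1.00000000 = 1.05000000
K * exp(-rT) = 0.9700 * 0.98609754 = 0.95651462
C = P + S*exp(-qT) - K*exp(-rT)
C = 0.0881 + 1.05000000 - 0.95651462 = 0.1816


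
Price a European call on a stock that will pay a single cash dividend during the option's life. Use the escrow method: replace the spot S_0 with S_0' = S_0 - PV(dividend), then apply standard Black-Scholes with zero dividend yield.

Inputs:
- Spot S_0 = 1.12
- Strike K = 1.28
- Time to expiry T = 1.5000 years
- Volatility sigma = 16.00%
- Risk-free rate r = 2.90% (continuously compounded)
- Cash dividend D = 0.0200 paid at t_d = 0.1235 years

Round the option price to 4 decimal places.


PV(D) = D * exp(-r * t_d) = 0.0200 * 0.99642491 = 0.01992850
S_0' = S_0 - PV(D) = 1.1200 - 0.01992850 = 1.10007150
d1 = (ln(S_0'/K) + (r + sigma^2/2)*T) / (sigma*sqrt(T)) = -0.45307854
d2 = d1 - sigma*sqrt(T) = -0.64903772
exp(-rT) = 0.95743255
N(d1) = 0.32524609; N(d2) = 0.25815700
C = S_0' * N(d1) - K * exp(-rT) * N(d2) = 1.10007150 * 0.32524609 - 1.2800 * 0.95743255 * 0.25815700 = 0.0414

Answer: Price = 0.0414


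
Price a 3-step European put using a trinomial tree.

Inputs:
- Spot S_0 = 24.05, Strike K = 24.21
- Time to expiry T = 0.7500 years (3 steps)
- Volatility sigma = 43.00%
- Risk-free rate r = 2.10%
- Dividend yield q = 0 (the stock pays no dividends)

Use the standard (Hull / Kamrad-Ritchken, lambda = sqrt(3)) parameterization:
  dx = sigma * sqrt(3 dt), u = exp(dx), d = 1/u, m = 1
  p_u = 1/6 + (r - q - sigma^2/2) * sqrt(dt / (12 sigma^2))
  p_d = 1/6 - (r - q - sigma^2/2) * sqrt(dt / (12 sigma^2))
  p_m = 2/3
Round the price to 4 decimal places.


dt = T/N = 0.250000; dx = sigma*sqrt(3*dt) = 0.372391
u = exp(dx) = 1.451200; d = 1/u = 0.689085
p_u = 0.142683, p_m = 0.666667, p_d = 0.190650
Discount per step: exp(-r*dt) = 0.994764
Stock lattice S(k, j) with j the centered position index:
  k=0: S(0,+0) = 24.0500
  k=1: S(1,-1) = 16.5725; S(1,+0) = 24.0500; S(1,+1) = 34.9014
  k=2: S(2,-2) = 11.4199; S(2,-1) = 16.5725; S(2,+0) = 24.0500; S(2,+1) = 34.9014; S(2,+2) = 50.6489
  k=3: S(3,-3) = 7.8692; S(3,-2) = 11.4199; S(3,-1) = 16.5725; S(3,+0) = 24.0500; S(3,+1) = 34.9014; S(3,+2) = 50.6489; S(3,+3) = 73.5016
Terminal payoffs V(N, j) = max(K - S_T, 0):
  V(3,-3) = 16.340754; V(3,-2) = 12.790149; V(3,-1) = 7.637510; V(3,+0) = 0.160000; V(3,+1) = 0.000000; V(3,+2) = 0.000000; V(3,+3) = 0.000000
Backward induction: V(k, j) = exp(-r*dt) * [p_u * V(k+1, j+1) + p_m * V(k+1, j) + p_d * V(k+1, j-1)]
  V(2,-2) = exp(-r*dt) * [p_u*7.637510 + p_m*12.790149 + p_d*16.340754] = 12.665211
  V(2,-1) = exp(-r*dt) * [p_u*0.160000 + p_m*7.637510 + p_d*12.790149] = 7.513398
  V(2,+0) = exp(-r*dt) * [p_u*0.000000 + p_m*0.160000 + p_d*7.637510] = 1.554577
  V(2,+1) = exp(-r*dt) * [p_u*0.000000 + p_m*0.000000 + p_d*0.160000] = 0.030344
  V(2,+2) = exp(-r*dt) * [p_u*0.000000 + p_m*0.000000 + p_d*0.000000] = 0.000000
  V(1,-1) = exp(-r*dt) * [p_u*1.554577 + p_m*7.513398 + p_d*12.665211] = 7.605336
  V(1,+0) = exp(-r*dt) * [p_u*0.030344 + p_m*1.554577 + p_d*7.513398] = 2.460195
  V(1,+1) = exp(-r*dt) * [p_u*0.000000 + p_m*0.030344 + p_d*1.554577] = 0.314952
  V(0,+0) = exp(-r*dt) * [p_u*0.314952 + p_m*2.460195 + p_d*7.605336] = 3.118611

Answer: Price = V(0,0) = 3.1186


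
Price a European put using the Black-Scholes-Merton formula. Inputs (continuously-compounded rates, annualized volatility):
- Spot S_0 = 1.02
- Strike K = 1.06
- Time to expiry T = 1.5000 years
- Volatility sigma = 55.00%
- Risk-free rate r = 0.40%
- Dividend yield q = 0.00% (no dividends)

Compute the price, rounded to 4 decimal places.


Answer: Price = 0.2906

Derivation:
d1 = (ln(S/K) + (r - q + 0.5*sigma^2) * T) / (sigma * sqrt(T)) = 0.28860737
d2 = d1 - sigma * sqrt(T) = -0.38500231
exp(-rT) = 0.99401796; exp(-qT) = 1.00000000
P = K * exp(-rT) * N(-d2) - S_0 * exp(-qT) * N(-d1)
N(-d1) = 0.38644093; N(-d2) = 0.64988215
P = 1.0600 * 0.99401796 * 0.64988215 - 1.0200 * 1.00000000 * 0.38644093 = 0.2906


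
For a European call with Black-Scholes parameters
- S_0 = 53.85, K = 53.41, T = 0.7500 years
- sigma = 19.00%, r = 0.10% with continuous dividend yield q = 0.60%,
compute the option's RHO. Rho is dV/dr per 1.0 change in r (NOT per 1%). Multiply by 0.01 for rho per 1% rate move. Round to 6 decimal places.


d1 = 0.1093435121; d2 = -0.0552013146
phi(d1) = 0.3965645169; exp(-qT) = 0.9955101098; exp(-rT) = 0.9992502812
N(d2) = 0.4779890408
Rho = K*T*exp(-rT)*N(d2) = 53.4100 * 0.7500 * 0.9992502812 * 0.4779890408 = 19.132691

Answer: Rho = 19.132691


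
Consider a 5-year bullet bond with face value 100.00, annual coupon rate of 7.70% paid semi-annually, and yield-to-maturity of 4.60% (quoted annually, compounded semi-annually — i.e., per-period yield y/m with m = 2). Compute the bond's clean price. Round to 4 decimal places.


Coupon per period c = face * coupon_rate / m = 3.850000
Periods per year m = 2; per-period yield y/m = 0.023000
Number of cashflows N = 10
Cashflows (t years, CF_t, discount factor 1/(1+y/m)^(m*t), PV):
  t = 0.5000: CF_t = 3.850000, DF = 0.977517, PV = 3.763441
  t = 1.0000: CF_t = 3.850000, DF = 0.955540, PV = 3.678828
  t = 1.5000: CF_t = 3.850000, DF = 0.934056, PV = 3.596117
  t = 2.0000: CF_t = 3.850000, DF = 0.913056, PV = 3.515266
  t = 2.5000: CF_t = 3.850000, DF = 0.892528, PV = 3.436233
  t = 3.0000: CF_t = 3.850000, DF = 0.872461, PV = 3.358976
  t = 3.5000: CF_t = 3.850000, DF = 0.852846, PV = 3.283457
  t = 4.0000: CF_t = 3.850000, DF = 0.833671, PV = 3.209635
  t = 4.5000: CF_t = 3.850000, DF = 0.814928, PV = 3.137473
  t = 5.0000: CF_t = 103.850000, DF = 0.796606, PV = 82.727550
Price P = sum_t PV_t = 113.706976

Answer: Price = 113.7070


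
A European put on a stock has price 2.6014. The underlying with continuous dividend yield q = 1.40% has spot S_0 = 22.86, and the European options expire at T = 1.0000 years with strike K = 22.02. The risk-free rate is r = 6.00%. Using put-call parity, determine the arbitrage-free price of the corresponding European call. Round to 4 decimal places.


Put-call parity: C - P = S_0 * exp(-qT) - K * exp(-rT).
S_0 * exp(-qT) = 22.8600 * 0.98609754 = 22.54218986
K * exp(-rT) = 22.0200 * 0.94176453 = 20.73765503
C = P + S*exp(-qT) - K*exp(-rT)
C = 2.6014 + 22.54218986 - 20.73765503 = 4.4059

Answer: Call price = 4.4059


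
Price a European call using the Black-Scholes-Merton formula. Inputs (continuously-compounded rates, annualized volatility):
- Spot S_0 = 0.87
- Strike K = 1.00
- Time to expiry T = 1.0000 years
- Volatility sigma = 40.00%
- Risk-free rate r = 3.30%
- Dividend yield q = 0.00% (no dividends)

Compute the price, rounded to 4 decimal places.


Answer: Price = 0.1019

Derivation:
d1 = (ln(S/K) + (r - q + 0.5*sigma^2) * T) / (sigma * sqrt(T)) = -0.06565517
d2 = d1 - sigma * sqrt(T) = -0.46565517
exp(-rT) = 0.96753856; exp(-qT) = 1.00000000
C = S_0 * exp(-qT) * N(d1) - K * exp(-rT) * N(d2)
N(d1) = 0.47382618; N(d2) = 0.32073117
C = 0.8700 * 1.00000000 * 0.47382618 - 1.0000 * 0.96753856 * 0.32073117 = 0.1019


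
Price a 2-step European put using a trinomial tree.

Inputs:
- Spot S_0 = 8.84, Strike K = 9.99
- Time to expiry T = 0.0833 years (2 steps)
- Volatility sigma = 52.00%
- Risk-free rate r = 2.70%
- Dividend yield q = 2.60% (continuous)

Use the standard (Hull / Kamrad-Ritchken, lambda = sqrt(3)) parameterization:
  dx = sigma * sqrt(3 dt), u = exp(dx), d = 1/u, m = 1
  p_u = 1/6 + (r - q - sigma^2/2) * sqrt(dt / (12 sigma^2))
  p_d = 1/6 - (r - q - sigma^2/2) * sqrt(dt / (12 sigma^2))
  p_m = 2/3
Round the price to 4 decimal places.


Answer: Price = V(0,0) = 1.3382

Derivation:
dt = T/N = 0.041650; dx = sigma*sqrt(3*dt) = 0.183811
u = exp(dx) = 1.201789; d = 1/u = 0.832093
p_u = 0.151462, p_m = 0.666667, p_d = 0.181871
Discount per step: exp(-r*dt) = 0.998876
Stock lattice S(k, j) with j the centered position index:
  k=0: S(0,+0) = 8.8400
  k=1: S(1,-1) = 7.3557; S(1,+0) = 8.8400; S(1,+1) = 10.6238
  k=2: S(2,-2) = 6.1206; S(2,-1) = 7.3557; S(2,+0) = 8.8400; S(2,+1) = 10.6238; S(2,+2) = 12.7676
Terminal payoffs V(N, j) = max(K - S_T, 0):
  V(2,-2) = 3.869371; V(2,-1) = 2.634297; V(2,+0) = 1.150000; V(2,+1) = 0.000000; V(2,+2) = 0.000000
Backward induction: V(k, j) = exp(-r*dt) * [p_u * V(k+1, j+1) + p_m * V(k+1, j) + p_d * V(k+1, j-1)]
  V(1,-1) = exp(-r*dt) * [p_u*1.150000 + p_m*2.634297 + p_d*3.869371] = 2.631146
  V(1,+0) = exp(-r*dt) * [p_u*0.000000 + p_m*1.150000 + p_d*2.634297] = 1.244369
  V(1,+1) = exp(-r*dt) * [p_u*0.000000 + p_m*0.000000 + p_d*1.150000] = 0.208917
  V(0,+0) = exp(-r*dt) * [p_u*0.208917 + p_m*1.244369 + p_d*2.631146] = 1.338245


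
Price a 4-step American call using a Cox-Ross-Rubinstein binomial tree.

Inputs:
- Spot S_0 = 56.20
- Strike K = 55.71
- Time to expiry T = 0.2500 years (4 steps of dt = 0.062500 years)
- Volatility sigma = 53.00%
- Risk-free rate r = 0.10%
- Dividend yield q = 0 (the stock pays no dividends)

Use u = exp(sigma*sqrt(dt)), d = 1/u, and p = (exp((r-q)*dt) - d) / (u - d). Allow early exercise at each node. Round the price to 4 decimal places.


Answer: Price = V(0,0) = 5.8868

Derivation:
dt = T/N = 0.062500
u = exp(sigma*sqrt(dt)) = 1.141679; d = 1/u = 0.875903
p = (exp((r-q)*dt) - d) / (u - d) = 0.467159
Discount per step: exp(-r*dt) = 0.999938
Stock lattice S(k, i) with i counting down-moves:
  k=0: S(0,0) = 56.2000
  k=1: S(1,0) = 64.1624; S(1,1) = 49.2257
  k=2: S(2,0) = 73.2528; S(2,1) = 56.2000; S(2,2) = 43.1170
  k=3: S(3,0) = 83.6312; S(3,1) = 64.1624; S(3,2) = 49.2257; S(3,3) = 37.7663
  k=4: S(4,0) = 95.4800; S(4,1) = 73.2528; S(4,2) = 56.2000; S(4,3) = 43.1170; S(4,4) = 33.0796
Terminal payoffs V(N, i) = max(S_T - K, 0):
  V(4,0) = 39.769996; V(4,1) = 17.542821; V(4,2) = 0.490000; V(4,3) = 0.000000; V(4,4) = 0.000000
Backward induction: V(k, i) = exp(-r*dt) * [p * V(k+1, i) + (1-p) * V(k+1, i+1)]; then take max(V_cont, immediate exercise) for American.
  V(3,0) = exp(-r*dt) * [p*39.769996 + (1-p)*17.542821] = 27.924690; exercise = 27.921208; V(3,0) = max -> 27.924690
  V(3,1) = exp(-r*dt) * [p*17.542821 + (1-p)*0.490000] = 8.455842; exercise = 8.452361; V(3,1) = max -> 8.455842
  V(3,2) = exp(-r*dt) * [p*0.490000 + (1-p)*0.000000] = 0.228893; exercise = 0.000000; V(3,2) = max -> 0.228893
  V(3,3) = exp(-r*dt) * [p*0.000000 + (1-p)*0.000000] = 0.000000; exercise = 0.000000; V(3,3) = max -> 0.000000
  V(2,0) = exp(-r*dt) * [p*27.924690 + (1-p)*8.455842] = 17.549784; exercise = 17.542821; V(2,0) = max -> 17.549784
  V(2,1) = exp(-r*dt) * [p*8.455842 + (1-p)*0.228893] = 4.071928; exercise = 0.490000; V(2,1) = max -> 4.071928
  V(2,2) = exp(-r*dt) * [p*0.228893 + (1-p)*0.000000] = 0.106923; exercise = 0.000000; V(2,2) = max -> 0.106923
  V(1,0) = exp(-r*dt) * [p*17.549784 + (1-p)*4.071928] = 10.367576; exercise = 8.452361; V(1,0) = max -> 10.367576
  V(1,1) = exp(-r*dt) * [p*4.071928 + (1-p)*0.106923] = 1.959087; exercise = 0.000000; V(1,1) = max -> 1.959087
  V(0,0) = exp(-r*dt) * [p*10.367576 + (1-p)*1.959087] = 5.886816; exercise = 0.490000; V(0,0) = max -> 5.886816


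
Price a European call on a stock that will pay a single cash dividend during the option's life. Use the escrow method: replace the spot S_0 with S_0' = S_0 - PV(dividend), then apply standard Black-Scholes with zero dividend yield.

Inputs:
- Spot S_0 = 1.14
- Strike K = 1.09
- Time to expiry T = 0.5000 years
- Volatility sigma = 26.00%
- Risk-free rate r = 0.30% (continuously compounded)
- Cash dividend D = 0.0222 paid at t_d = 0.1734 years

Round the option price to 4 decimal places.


PV(D) = D * exp(-r * t_d) = 0.0222 * 0.99947994 = 0.02218845
S_0' = S_0 - PV(D) = 1.1400 - 0.02218845 = 1.11781155
d1 = (ln(S_0'/K) + (r + sigma^2/2)*T) / (sigma*sqrt(T)) = 0.23712608
d2 = d1 - sigma*sqrt(T) = 0.05327832
exp(-rT) = 0.99850112
N(d1) = 0.59372051; N(d2) = 0.52124492
C = S_0' * N(d1) - K * exp(-rT) * N(d2) = 1.11781155 * 0.59372051 - 1.0900 * 0.99850112 * 0.52124492 = 0.0964

Answer: Price = 0.0964


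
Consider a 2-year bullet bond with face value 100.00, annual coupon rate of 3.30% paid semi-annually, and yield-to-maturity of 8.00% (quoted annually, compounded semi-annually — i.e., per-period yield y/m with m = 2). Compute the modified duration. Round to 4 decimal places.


Coupon per period c = face * coupon_rate / m = 1.650000
Periods per year m = 2; per-period yield y/m = 0.040000
Number of cashflows N = 4
Cashflows (t years, CF_t, discount factor 1/(1+y/m)^(m*t), PV):
  t = 0.5000: CF_t = 1.650000, DF = 0.961538, PV = 1.586538
  t = 1.0000: CF_t = 1.650000, DF = 0.924556, PV = 1.525518
  t = 1.5000: CF_t = 1.650000, DF = 0.888996, PV = 1.466844
  t = 2.0000: CF_t = 101.650000, DF = 0.854804, PV = 86.890846
Price P = sum_t PV_t = 91.469746
First compute Macaulay numerator sum_t t * PV_t:
  t * PV_t at t = 0.5000: 0.793269
  t * PV_t at t = 1.0000: 1.525518
  t * PV_t at t = 1.5000: 2.200266
  t * PV_t at t = 2.0000: 173.781692
Macaulay duration D = 178.300745 / 91.469746 = 1.949287
Modified duration = D / (1 + y/m) = 1.949287 / (1 + 0.040000) = 1.874314

Answer: Modified duration = 1.8743


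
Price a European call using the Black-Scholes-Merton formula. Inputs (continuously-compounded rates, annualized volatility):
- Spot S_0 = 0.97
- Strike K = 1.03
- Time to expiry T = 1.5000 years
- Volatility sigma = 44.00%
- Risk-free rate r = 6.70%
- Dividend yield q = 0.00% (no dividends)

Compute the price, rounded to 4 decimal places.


d1 = (ln(S/K) + (r - q + 0.5*sigma^2) * T) / (sigma * sqrt(T)) = 0.34456525
d2 = d1 - sigma * sqrt(T) = -0.19432249
exp(-rT) = 0.90438511; exp(-qT) = 1.00000000
C = S_0 * exp(-qT) * N(d1) - K * exp(-rT) * N(d2)
N(d1) = 0.63478938; N(d2) = 0.42296169
C = 0.9700 * 1.00000000 * 0.63478938 - 1.0300 * 0.90438511 * 0.42296169 = 0.2217

Answer: Price = 0.2217


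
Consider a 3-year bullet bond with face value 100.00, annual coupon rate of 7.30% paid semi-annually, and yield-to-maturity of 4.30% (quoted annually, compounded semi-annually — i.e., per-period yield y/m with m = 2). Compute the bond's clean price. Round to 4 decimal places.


Answer: Price = 108.3598

Derivation:
Coupon per period c = face * coupon_rate / m = 3.650000
Periods per year m = 2; per-period yield y/m = 0.021500
Number of cashflows N = 6
Cashflows (t years, CF_t, discount factor 1/(1+y/m)^(m*t), PV):
  t = 0.5000: CF_t = 3.650000, DF = 0.978953, PV = 3.573177
  t = 1.0000: CF_t = 3.650000, DF = 0.958348, PV = 3.497970
  t = 1.5000: CF_t = 3.650000, DF = 0.938177, PV = 3.424347
  t = 2.0000: CF_t = 3.650000, DF = 0.918431, PV = 3.352273
  t = 2.5000: CF_t = 3.650000, DF = 0.899100, PV = 3.281716
  t = 3.0000: CF_t = 103.650000, DF = 0.880177, PV = 91.230295
Price P = sum_t PV_t = 108.359778


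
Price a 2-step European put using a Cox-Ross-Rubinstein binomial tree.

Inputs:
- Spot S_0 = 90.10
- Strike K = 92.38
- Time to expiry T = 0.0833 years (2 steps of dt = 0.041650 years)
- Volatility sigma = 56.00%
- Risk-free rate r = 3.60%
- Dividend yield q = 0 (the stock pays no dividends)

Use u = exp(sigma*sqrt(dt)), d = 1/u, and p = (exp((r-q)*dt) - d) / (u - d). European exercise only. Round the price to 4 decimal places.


Answer: Price = V(0,0) = 6.7551

Derivation:
dt = T/N = 0.041650
u = exp(sigma*sqrt(dt)) = 1.121073; d = 1/u = 0.892002
p = (exp((r-q)*dt) - d) / (u - d) = 0.478010
Discount per step: exp(-r*dt) = 0.998502
Stock lattice S(k, i) with i counting down-moves:
  k=0: S(0,0) = 90.1000
  k=1: S(1,0) = 101.0087; S(1,1) = 80.3694
  k=2: S(2,0) = 113.2382; S(2,1) = 90.1000; S(2,2) = 71.6897
Terminal payoffs V(N, i) = max(K - S_T, 0):
  V(2,0) = 0.000000; V(2,1) = 2.280000; V(2,2) = 20.690317
Backward induction: V(k, i) = exp(-r*dt) * [p * V(k+1, i) + (1-p) * V(k+1, i+1)].
  V(1,0) = exp(-r*dt) * [p*0.000000 + (1-p)*2.280000] = 1.188354
  V(1,1) = exp(-r*dt) * [p*2.280000 + (1-p)*20.690317] = 11.872189
  V(0,0) = exp(-r*dt) * [p*1.188354 + (1-p)*11.872189] = 6.755075


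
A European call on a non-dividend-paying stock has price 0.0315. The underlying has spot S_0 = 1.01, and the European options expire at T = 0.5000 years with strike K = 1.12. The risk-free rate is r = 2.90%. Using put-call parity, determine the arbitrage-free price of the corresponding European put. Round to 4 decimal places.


Put-call parity: C - P = S_0 * exp(-qT) - K * exp(-rT).
S_0 * exp(-qT) = 1.0100 * 1.00000000 = 1.01000000
K * exp(-rT) = 1.1200 * 0.98560462 = 1.10387717
P = C - S*exp(-qT) + K*exp(-rT)
P = 0.0315 - 1.01000000 + 1.10387717 = 0.1254

Answer: Put price = 0.1254


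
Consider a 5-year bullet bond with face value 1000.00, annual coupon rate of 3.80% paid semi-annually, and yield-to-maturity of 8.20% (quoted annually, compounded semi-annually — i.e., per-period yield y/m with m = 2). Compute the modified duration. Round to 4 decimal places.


Coupon per period c = face * coupon_rate / m = 19.000000
Periods per year m = 2; per-period yield y/m = 0.041000
Number of cashflows N = 10
Cashflows (t years, CF_t, discount factor 1/(1+y/m)^(m*t), PV):
  t = 0.5000: CF_t = 19.000000, DF = 0.960615, PV = 18.251681
  t = 1.0000: CF_t = 19.000000, DF = 0.922781, PV = 17.532835
  t = 1.5000: CF_t = 19.000000, DF = 0.886437, PV = 16.842301
  t = 2.0000: CF_t = 19.000000, DF = 0.851524, PV = 16.178963
  t = 2.5000: CF_t = 19.000000, DF = 0.817987, PV = 15.541751
  t = 3.0000: CF_t = 19.000000, DF = 0.785770, PV = 14.929636
  t = 3.5000: CF_t = 19.000000, DF = 0.754823, PV = 14.341629
  t = 4.0000: CF_t = 19.000000, DF = 0.725094, PV = 13.776781
  t = 4.5000: CF_t = 19.000000, DF = 0.696536, PV = 13.234180
  t = 5.0000: CF_t = 1019.000000, DF = 0.669103, PV = 681.815530
Price P = sum_t PV_t = 822.445287
First compute Macaulay numerator sum_t t * PV_t:
  t * PV_t at t = 0.5000: 9.125841
  t * PV_t at t = 1.0000: 17.532835
  t * PV_t at t = 1.5000: 25.263451
  t * PV_t at t = 2.0000: 32.357926
  t * PV_t at t = 2.5000: 38.854378
  t * PV_t at t = 3.0000: 44.788908
  t * PV_t at t = 3.5000: 50.195703
  t * PV_t at t = 4.0000: 55.107125
  t * PV_t at t = 4.5000: 59.553810
  t * PV_t at t = 5.0000: 3409.077648
Macaulay duration D = 3741.857625 / 822.445287 = 4.549674
Modified duration = D / (1 + y/m) = 4.549674 / (1 + 0.041000) = 4.370484

Answer: Modified duration = 4.3705


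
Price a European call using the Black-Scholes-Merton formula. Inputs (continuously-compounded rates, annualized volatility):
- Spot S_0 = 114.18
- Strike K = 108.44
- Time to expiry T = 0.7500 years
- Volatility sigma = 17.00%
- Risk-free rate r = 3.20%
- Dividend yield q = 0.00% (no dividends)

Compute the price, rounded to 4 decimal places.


Answer: Price = 11.4427

Derivation:
d1 = (ln(S/K) + (r - q + 0.5*sigma^2) * T) / (sigma * sqrt(T)) = 0.58697250
d2 = d1 - sigma * sqrt(T) = 0.43974818
exp(-rT) = 0.97628571; exp(-qT) = 1.00000000
C = S_0 * exp(-qT) * N(d1) - K * exp(-rT) * N(d2)
N(d1) = 0.72138891; N(d2) = 0.66994025
C = 114.1800 * 1.00000000 * 0.72138891 - 108.4400 * 0.97628571 * 0.66994025 = 11.4427


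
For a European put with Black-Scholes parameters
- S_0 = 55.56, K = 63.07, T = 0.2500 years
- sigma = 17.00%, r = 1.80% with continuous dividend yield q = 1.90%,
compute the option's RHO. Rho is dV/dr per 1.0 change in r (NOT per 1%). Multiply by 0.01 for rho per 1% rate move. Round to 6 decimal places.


Answer: Rho = -14.721190

Derivation:
d1 = -1.4519906211; d2 = -1.5369906211
phi(d1) = 0.1390284188; exp(-qT) = 0.9952612634; exp(-rT) = 0.9955101098
N(-d2) = 0.9378521969
Rho = -K*T*exp(-rT)*N(-d2) = -63.0700 * 0.2500 * 0.9955101098 * 0.9378521969 = -14.721190


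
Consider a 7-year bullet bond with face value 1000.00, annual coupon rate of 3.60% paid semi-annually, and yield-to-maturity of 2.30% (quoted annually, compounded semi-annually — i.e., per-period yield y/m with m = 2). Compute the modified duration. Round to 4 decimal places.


Coupon per period c = face * coupon_rate / m = 18.000000
Periods per year m = 2; per-period yield y/m = 0.011500
Number of cashflows N = 14
Cashflows (t years, CF_t, discount factor 1/(1+y/m)^(m*t), PV):
  t = 0.5000: CF_t = 18.000000, DF = 0.988631, PV = 17.795353
  t = 1.0000: CF_t = 18.000000, DF = 0.977391, PV = 17.593034
  t = 1.5000: CF_t = 18.000000, DF = 0.966279, PV = 17.393014
  t = 2.0000: CF_t = 18.000000, DF = 0.955293, PV = 17.195268
  t = 2.5000: CF_t = 18.000000, DF = 0.944432, PV = 16.999771
  t = 3.0000: CF_t = 18.000000, DF = 0.933694, PV = 16.806496
  t = 3.5000: CF_t = 18.000000, DF = 0.923079, PV = 16.615419
  t = 4.0000: CF_t = 18.000000, DF = 0.912584, PV = 16.426514
  t = 4.5000: CF_t = 18.000000, DF = 0.902209, PV = 16.239757
  t = 5.0000: CF_t = 18.000000, DF = 0.891951, PV = 16.055123
  t = 5.5000: CF_t = 18.000000, DF = 0.881810, PV = 15.872588
  t = 6.0000: CF_t = 18.000000, DF = 0.871785, PV = 15.692129
  t = 6.5000: CF_t = 18.000000, DF = 0.861873, PV = 15.513721
  t = 7.0000: CF_t = 1018.000000, DF = 0.852075, PV = 867.411865
Price P = sum_t PV_t = 1083.610052
First compute Macaulay numerator sum_t t * PV_t:
  t * PV_t at t = 0.5000: 8.897677
  t * PV_t at t = 1.0000: 17.593034
  t * PV_t at t = 1.5000: 26.089521
  t * PV_t at t = 2.0000: 34.390537
  t * PV_t at t = 2.5000: 42.499427
  t * PV_t at t = 3.0000: 50.419489
  t * PV_t at t = 3.5000: 58.153966
  t * PV_t at t = 4.0000: 65.706056
  t * PV_t at t = 4.5000: 73.078906
  t * PV_t at t = 5.0000: 80.275614
  t * PV_t at t = 5.5000: 87.299235
  t * PV_t at t = 6.0000: 94.152772
  t * PV_t at t = 6.5000: 100.839186
  t * PV_t at t = 7.0000: 6071.883056
Macaulay duration D = 6811.278475 / 1083.610052 = 6.285728
Modified duration = D / (1 + y/m) = 6.285728 / (1 + 0.011500) = 6.214264

Answer: Modified duration = 6.2143


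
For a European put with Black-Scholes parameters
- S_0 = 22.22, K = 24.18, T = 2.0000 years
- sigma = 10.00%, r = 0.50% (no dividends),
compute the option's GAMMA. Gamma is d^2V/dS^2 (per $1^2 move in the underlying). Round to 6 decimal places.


Answer: Gamma = 0.114402

Derivation:
d1 = -0.4563176503; d2 = -0.5977390065
phi(d1) = 0.3594962863; exp(-qT) = 1.0000000000; exp(-rT) = 0.9900498337
Gamma = exp(-qT) * phi(d1) / (S * sigma * sqrt(T)) = 1.0000000000 * 0.3594962863 / (22.2200 * 0.1000 * 1.4142135624) = 0.114402


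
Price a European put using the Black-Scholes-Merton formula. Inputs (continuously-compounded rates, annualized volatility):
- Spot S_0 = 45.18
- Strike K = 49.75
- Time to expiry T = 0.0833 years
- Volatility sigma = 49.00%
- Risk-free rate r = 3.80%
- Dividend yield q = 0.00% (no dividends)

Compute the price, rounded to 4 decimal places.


d1 = (ln(S/K) + (r - q + 0.5*sigma^2) * T) / (sigma * sqrt(T)) = -0.58824002
d2 = d1 - sigma * sqrt(T) = -0.72966254
exp(-rT) = 0.99683960; exp(-qT) = 1.00000000
P = K * exp(-rT) * N(-d2) - S_0 * exp(-qT) * N(-d1)
N(-d1) = 0.72181440; N(-d2) = 0.76720176
P = 49.7500 * 0.99683960 * 0.76720176 - 45.1800 * 1.00000000 * 0.72181440 = 5.4361

Answer: Price = 5.4361


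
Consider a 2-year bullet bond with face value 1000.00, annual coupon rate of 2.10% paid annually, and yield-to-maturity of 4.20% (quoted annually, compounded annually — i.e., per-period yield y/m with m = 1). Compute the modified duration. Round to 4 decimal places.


Coupon per period c = face * coupon_rate / m = 21.000000
Periods per year m = 1; per-period yield y/m = 0.042000
Number of cashflows N = 2
Cashflows (t years, CF_t, discount factor 1/(1+y/m)^(m*t), PV):
  t = 1.0000: CF_t = 21.000000, DF = 0.959693, PV = 20.153551
  t = 2.0000: CF_t = 1021.000000, DF = 0.921010, PV = 940.351679
Price P = sum_t PV_t = 960.505229
First compute Macaulay numerator sum_t t * PV_t:
  t * PV_t at t = 1.0000: 20.153551
  t * PV_t at t = 2.0000: 1880.703357
Macaulay duration D = 1900.856908 / 960.505229 = 1.979018
Modified duration = D / (1 + y/m) = 1.979018 / (1 + 0.042000) = 1.899249

Answer: Modified duration = 1.8992


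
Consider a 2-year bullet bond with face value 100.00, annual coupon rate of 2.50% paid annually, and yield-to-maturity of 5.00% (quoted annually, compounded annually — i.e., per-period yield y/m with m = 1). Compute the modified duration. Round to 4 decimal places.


Coupon per period c = face * coupon_rate / m = 2.500000
Periods per year m = 1; per-period yield y/m = 0.050000
Number of cashflows N = 2
Cashflows (t years, CF_t, discount factor 1/(1+y/m)^(m*t), PV):
  t = 1.0000: CF_t = 2.500000, DF = 0.952381, PV = 2.380952
  t = 2.0000: CF_t = 102.500000, DF = 0.907029, PV = 92.970522
Price P = sum_t PV_t = 95.351474
First compute Macaulay numerator sum_t t * PV_t:
  t * PV_t at t = 1.0000: 2.380952
  t * PV_t at t = 2.0000: 185.941043
Macaulay duration D = 188.321995 / 95.351474 = 1.975030
Modified duration = D / (1 + y/m) = 1.975030 / (1 + 0.050000) = 1.880981

Answer: Modified duration = 1.8810


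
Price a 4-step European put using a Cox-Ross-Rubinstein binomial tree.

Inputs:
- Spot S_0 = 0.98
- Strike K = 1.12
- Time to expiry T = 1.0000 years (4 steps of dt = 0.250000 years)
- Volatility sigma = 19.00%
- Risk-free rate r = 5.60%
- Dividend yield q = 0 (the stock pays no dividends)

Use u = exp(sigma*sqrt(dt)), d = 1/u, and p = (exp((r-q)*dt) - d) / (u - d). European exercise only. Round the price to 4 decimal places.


dt = T/N = 0.250000
u = exp(sigma*sqrt(dt)) = 1.099659; d = 1/u = 0.909373
p = (exp((r-q)*dt) - d) / (u - d) = 0.550359
Discount per step: exp(-r*dt) = 0.986098
Stock lattice S(k, i) with i counting down-moves:
  k=0: S(0,0) = 0.9800
  k=1: S(1,0) = 1.0777; S(1,1) = 0.8912
  k=2: S(2,0) = 1.1851; S(2,1) = 0.9800; S(2,2) = 0.8104
  k=3: S(3,0) = 1.3032; S(3,1) = 1.0777; S(3,2) = 0.8912; S(3,3) = 0.7370
  k=4: S(4,0) = 1.4330; S(4,1) = 1.1851; S(4,2) = 0.9800; S(4,3) = 0.8104; S(4,4) = 0.6702
Terminal payoffs V(N, i) = max(K - S_T, 0):
  V(4,0) = 0.000000; V(4,1) = 0.000000; V(4,2) = 0.140000; V(4,3) = 0.309580; V(4,4) = 0.449816
Backward induction: V(k, i) = exp(-r*dt) * [p * V(k+1, i) + (1-p) * V(k+1, i+1)].
  V(3,0) = exp(-r*dt) * [p*0.000000 + (1-p)*0.000000] = 0.000000
  V(3,1) = exp(-r*dt) * [p*0.000000 + (1-p)*0.140000] = 0.062075
  V(3,2) = exp(-r*dt) * [p*0.140000 + (1-p)*0.309580] = 0.213244
  V(3,3) = exp(-r*dt) * [p*0.309580 + (1-p)*0.449816] = 0.367455
  V(2,0) = exp(-r*dt) * [p*0.000000 + (1-p)*0.062075] = 0.027523
  V(2,1) = exp(-r*dt) * [p*0.062075 + (1-p)*0.213244] = 0.128239
  V(2,2) = exp(-r*dt) * [p*0.213244 + (1-p)*0.367455] = 0.278655
  V(1,0) = exp(-r*dt) * [p*0.027523 + (1-p)*0.128239] = 0.071797
  V(1,1) = exp(-r*dt) * [p*0.128239 + (1-p)*0.278655] = 0.193149
  V(0,0) = exp(-r*dt) * [p*0.071797 + (1-p)*0.193149] = 0.124605

Answer: Price = V(0,0) = 0.1246


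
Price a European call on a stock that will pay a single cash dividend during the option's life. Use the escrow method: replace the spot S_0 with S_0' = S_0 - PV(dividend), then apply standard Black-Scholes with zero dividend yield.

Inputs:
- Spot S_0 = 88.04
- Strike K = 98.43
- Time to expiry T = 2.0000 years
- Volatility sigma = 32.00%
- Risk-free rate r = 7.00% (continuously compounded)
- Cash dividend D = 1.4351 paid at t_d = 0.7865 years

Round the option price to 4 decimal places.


Answer: Price = 15.9792

Derivation:
PV(D) = D * exp(-r * t_d) = 1.4351 * 0.94643309 = 1.35822613
S_0' = S_0 - PV(D) = 88.0400 - 1.35822613 = 86.68177387
d1 = (ln(S_0'/K) + (r + sigma^2/2)*T) / (sigma*sqrt(T)) = 0.25477500
d2 = d1 - sigma*sqrt(T) = -0.19777334
exp(-rT) = 0.86935824
N(d1) = 0.60055156; N(d2) = 0.42161120
C = S_0' * N(d1) - K * exp(-rT) * N(d2) = 86.68177387 * 0.60055156 - 98.4300 * 0.86935824 * 0.42161120 = 15.9792


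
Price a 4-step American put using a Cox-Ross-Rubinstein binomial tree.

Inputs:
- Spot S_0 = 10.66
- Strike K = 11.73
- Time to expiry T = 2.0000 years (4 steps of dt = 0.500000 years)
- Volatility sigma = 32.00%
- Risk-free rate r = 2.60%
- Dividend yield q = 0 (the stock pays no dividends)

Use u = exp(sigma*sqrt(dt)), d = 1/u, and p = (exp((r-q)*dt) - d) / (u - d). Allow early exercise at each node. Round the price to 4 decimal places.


dt = T/N = 0.500000
u = exp(sigma*sqrt(dt)) = 1.253919; d = 1/u = 0.797499
p = (exp((r-q)*dt) - d) / (u - d) = 0.472340
Discount per step: exp(-r*dt) = 0.987084
Stock lattice S(k, i) with i counting down-moves:
  k=0: S(0,0) = 10.6600
  k=1: S(1,0) = 13.3668; S(1,1) = 8.5013
  k=2: S(2,0) = 16.7609; S(2,1) = 10.6600; S(2,2) = 6.7798
  k=3: S(3,0) = 21.0168; S(3,1) = 13.3668; S(3,2) = 8.5013; S(3,3) = 5.4069
  k=4: S(4,0) = 26.3533; S(4,1) = 16.7609; S(4,2) = 10.6600; S(4,3) = 6.7798; S(4,4) = 4.3120
Terminal payoffs V(N, i) = max(K - S_T, 0):
  V(4,0) = 0.000000; V(4,1) = 0.000000; V(4,2) = 1.070000; V(4,3) = 4.950183; V(4,4) = 7.418000
Backward induction: V(k, i) = exp(-r*dt) * [p * V(k+1, i) + (1-p) * V(k+1, i+1)]; then take max(V_cont, immediate exercise) for American.
  V(3,0) = exp(-r*dt) * [p*0.000000 + (1-p)*0.000000] = 0.000000; exercise = 0.000000; V(3,0) = max -> 0.000000
  V(3,1) = exp(-r*dt) * [p*0.000000 + (1-p)*1.070000] = 0.557304; exercise = 0.000000; V(3,1) = max -> 0.557304
  V(3,2) = exp(-r*dt) * [p*1.070000 + (1-p)*4.950183] = 3.077153; exercise = 3.228656; V(3,2) = max -> 3.228656
  V(3,3) = exp(-r*dt) * [p*4.950183 + (1-p)*7.418000] = 6.171597; exercise = 6.323100; V(3,3) = max -> 6.323100
  V(2,0) = exp(-r*dt) * [p*0.000000 + (1-p)*0.557304] = 0.290269; exercise = 0.000000; V(2,0) = max -> 0.290269
  V(2,1) = exp(-r*dt) * [p*0.557304 + (1-p)*3.228656] = 1.941466; exercise = 1.070000; V(2,1) = max -> 1.941466
  V(2,2) = exp(-r*dt) * [p*3.228656 + (1-p)*6.323100] = 4.798680; exercise = 4.950183; V(2,2) = max -> 4.950183
  V(1,0) = exp(-r*dt) * [p*0.290269 + (1-p)*1.941466] = 1.146537; exercise = 0.000000; V(1,0) = max -> 1.146537
  V(1,1) = exp(-r*dt) * [p*1.941466 + (1-p)*4.950183] = 3.483465; exercise = 3.228656; V(1,1) = max -> 3.483465
  V(0,0) = exp(-r*dt) * [p*1.146537 + (1-p)*3.483465] = 2.348905; exercise = 1.070000; V(0,0) = max -> 2.348905

Answer: Price = V(0,0) = 2.3489


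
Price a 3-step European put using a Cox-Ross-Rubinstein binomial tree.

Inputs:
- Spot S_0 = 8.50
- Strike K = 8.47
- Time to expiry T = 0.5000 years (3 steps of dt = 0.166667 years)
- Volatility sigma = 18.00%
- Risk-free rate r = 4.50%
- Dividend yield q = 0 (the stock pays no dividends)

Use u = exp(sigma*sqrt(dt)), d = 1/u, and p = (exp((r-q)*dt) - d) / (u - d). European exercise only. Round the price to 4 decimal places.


Answer: Price = V(0,0) = 0.3599

Derivation:
dt = T/N = 0.166667
u = exp(sigma*sqrt(dt)) = 1.076252; d = 1/u = 0.929150
p = (exp((r-q)*dt) - d) / (u - d) = 0.532814
Discount per step: exp(-r*dt) = 0.992528
Stock lattice S(k, i) with i counting down-moves:
  k=0: S(0,0) = 8.5000
  k=1: S(1,0) = 9.1481; S(1,1) = 7.8978
  k=2: S(2,0) = 9.8457; S(2,1) = 8.5000; S(2,2) = 7.3382
  k=3: S(3,0) = 10.5965; S(3,1) = 9.1481; S(3,2) = 7.8978; S(3,3) = 6.8183
Terminal payoffs V(N, i) = max(K - S_T, 0):
  V(3,0) = 0.000000; V(3,1) = 0.000000; V(3,2) = 0.572222; V(3,3) = 1.651687
Backward induction: V(k, i) = exp(-r*dt) * [p * V(k+1, i) + (1-p) * V(k+1, i+1)].
  V(2,0) = exp(-r*dt) * [p*0.000000 + (1-p)*0.000000] = 0.000000
  V(2,1) = exp(-r*dt) * [p*0.000000 + (1-p)*0.572222] = 0.265337
  V(2,2) = exp(-r*dt) * [p*0.572222 + (1-p)*1.651687] = 1.068489
  V(1,0) = exp(-r*dt) * [p*0.000000 + (1-p)*0.265337] = 0.123035
  V(1,1) = exp(-r*dt) * [p*0.265337 + (1-p)*1.068489] = 0.635772
  V(0,0) = exp(-r*dt) * [p*0.123035 + (1-p)*0.635772] = 0.359870


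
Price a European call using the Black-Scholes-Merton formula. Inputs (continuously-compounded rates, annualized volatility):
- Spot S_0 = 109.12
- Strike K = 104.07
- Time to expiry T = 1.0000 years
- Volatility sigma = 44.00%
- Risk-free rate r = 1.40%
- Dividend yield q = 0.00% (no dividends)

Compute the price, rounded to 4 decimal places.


d1 = (ln(S/K) + (r - q + 0.5*sigma^2) * T) / (sigma * sqrt(T)) = 0.35951010
d2 = d1 - sigma * sqrt(T) = -0.08048990
exp(-rT) = 0.98609754; exp(-qT) = 1.00000000
C = S_0 * exp(-qT) * N(d1) - K * exp(-rT) * N(d2)
N(d1) = 0.64039324; N(d2) = 0.46792381
C = 109.1200 * 1.00000000 * 0.64039324 - 104.0700 * 0.98609754 * 0.46792381 = 21.8599

Answer: Price = 21.8599


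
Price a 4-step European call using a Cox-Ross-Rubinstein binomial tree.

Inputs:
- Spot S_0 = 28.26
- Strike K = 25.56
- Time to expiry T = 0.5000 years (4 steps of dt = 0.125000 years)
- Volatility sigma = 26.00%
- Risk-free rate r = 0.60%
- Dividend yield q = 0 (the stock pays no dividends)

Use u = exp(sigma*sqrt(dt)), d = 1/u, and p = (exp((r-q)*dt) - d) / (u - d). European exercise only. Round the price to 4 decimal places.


dt = T/N = 0.125000
u = exp(sigma*sqrt(dt)) = 1.096281; d = 1/u = 0.912175
p = (exp((r-q)*dt) - d) / (u - d) = 0.481110
Discount per step: exp(-r*dt) = 0.999250
Stock lattice S(k, i) with i counting down-moves:
  k=0: S(0,0) = 28.2600
  k=1: S(1,0) = 30.9809; S(1,1) = 25.7781
  k=2: S(2,0) = 33.9638; S(2,1) = 28.2600; S(2,2) = 23.5141
  k=3: S(3,0) = 37.2339; S(3,1) = 30.9809; S(3,2) = 25.7781; S(3,3) = 21.4490
  k=4: S(4,0) = 40.8188; S(4,1) = 33.9638; S(4,2) = 28.2600; S(4,3) = 23.5141; S(4,4) = 19.5652
Terminal payoffs V(N, i) = max(S_T - K, 0):
  V(4,0) = 15.258806; V(4,1) = 8.403796; V(4,2) = 2.700000; V(4,3) = 0.000000; V(4,4) = 0.000000
Backward induction: V(k, i) = exp(-r*dt) * [p * V(k+1, i) + (1-p) * V(k+1, i+1)].
  V(3,0) = exp(-r*dt) * [p*15.258806 + (1-p)*8.403796] = 11.693040
  V(3,1) = exp(-r*dt) * [p*8.403796 + (1-p)*2.700000] = 5.440074
  V(3,2) = exp(-r*dt) * [p*2.700000 + (1-p)*0.000000] = 1.298024
  V(3,3) = exp(-r*dt) * [p*0.000000 + (1-p)*0.000000] = 0.000000
  V(2,0) = exp(-r*dt) * [p*11.693040 + (1-p)*5.440074] = 8.442107
  V(2,1) = exp(-r*dt) * [p*5.440074 + (1-p)*1.298024] = 3.288341
  V(2,2) = exp(-r*dt) * [p*1.298024 + (1-p)*0.000000] = 0.624025
  V(1,0) = exp(-r*dt) * [p*8.442107 + (1-p)*3.288341] = 5.763547
  V(1,1) = exp(-r*dt) * [p*3.288341 + (1-p)*0.624025] = 1.904426
  V(0,0) = exp(-r*dt) * [p*5.763547 + (1-p)*1.904426] = 3.758270

Answer: Price = V(0,0) = 3.7583


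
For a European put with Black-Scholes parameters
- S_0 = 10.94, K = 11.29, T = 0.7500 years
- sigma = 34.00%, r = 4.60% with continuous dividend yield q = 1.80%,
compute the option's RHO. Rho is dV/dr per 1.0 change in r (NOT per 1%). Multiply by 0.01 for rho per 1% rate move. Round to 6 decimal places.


d1 = 0.1115930409; d2 = -0.1828555964
phi(d1) = 0.3964659823; exp(-qT) = 0.9865907163; exp(-rT) = 0.9660883397
N(-d2) = 0.5725443378
Rho = -K*T*exp(-rT)*N(-d2) = -11.2900 * 0.7500 * 0.9660883397 * 0.5725443378 = -4.683615

Answer: Rho = -4.683615


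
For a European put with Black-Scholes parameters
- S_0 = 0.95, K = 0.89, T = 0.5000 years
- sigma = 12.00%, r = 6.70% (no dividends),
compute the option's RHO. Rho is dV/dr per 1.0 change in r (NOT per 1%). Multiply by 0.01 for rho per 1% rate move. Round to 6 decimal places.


Answer: Rho = -0.056414

Derivation:
d1 = 1.2060946167; d2 = 1.1212418030
phi(d1) = 0.1927674680; exp(-qT) = 1.0000000000; exp(-rT) = 0.9670549112
N(-d2) = 0.1310924751
Rho = -K*T*exp(-rT)*N(-d2) = -0.8900 * 0.5000 * 0.9670549112 * 0.1310924751 = -0.056414


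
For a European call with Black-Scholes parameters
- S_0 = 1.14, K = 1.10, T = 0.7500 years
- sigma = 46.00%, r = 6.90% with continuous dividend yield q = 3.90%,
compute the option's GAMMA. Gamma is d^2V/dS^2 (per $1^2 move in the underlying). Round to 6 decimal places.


d1 = 0.3453259544; d2 = -0.0530457313
phi(d1) = 0.3758506054; exp(-qT) = 0.9711736407; exp(-rT) = 0.9495662287
Gamma = exp(-qT) * phi(d1) / (S * sigma * sqrt(T)) = 0.9711736407 * 0.3758506054 / (1.1400 * 0.4600 * 0.8660254038) = 0.803746

Answer: Gamma = 0.803746


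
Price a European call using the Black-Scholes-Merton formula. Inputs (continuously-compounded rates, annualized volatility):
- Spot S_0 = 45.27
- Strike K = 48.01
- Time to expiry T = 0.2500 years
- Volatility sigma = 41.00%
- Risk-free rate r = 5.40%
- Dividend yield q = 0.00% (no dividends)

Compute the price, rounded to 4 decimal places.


Answer: Price = 2.8248

Derivation:
d1 = (ln(S/K) + (r - q + 0.5*sigma^2) * T) / (sigma * sqrt(T)) = -0.11830371
d2 = d1 - sigma * sqrt(T) = -0.32330371
exp(-rT) = 0.98659072; exp(-qT) = 1.00000000
C = S_0 * exp(-qT) * N(d1) - K * exp(-rT) * N(d2)
N(d1) = 0.45291351; N(d2) = 0.37323262
C = 45.2700 * 1.00000000 * 0.45291351 - 48.0100 * 0.98659072 * 0.37323262 = 2.8248


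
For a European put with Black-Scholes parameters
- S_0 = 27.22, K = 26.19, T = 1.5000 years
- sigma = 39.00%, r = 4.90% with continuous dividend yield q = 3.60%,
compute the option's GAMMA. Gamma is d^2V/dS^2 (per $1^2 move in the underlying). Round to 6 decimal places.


Answer: Gamma = 0.027243

Derivation:
d1 = 0.3604085807; d2 = -0.1172419192
phi(d1) = 0.3738555801; exp(-qT) = 0.9474321065; exp(-rT) = 0.9291361458
Gamma = exp(-qT) * phi(d1) / (S * sigma * sqrt(T)) = 0.9474321065 * 0.3738555801 / (27.2200 * 0.3900 * 1.2247448714) = 0.027243
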